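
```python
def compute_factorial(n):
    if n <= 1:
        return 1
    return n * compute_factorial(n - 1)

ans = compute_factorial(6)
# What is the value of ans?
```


compute_factorial(6)
= 6 * compute_factorial(5)
= 6 * 5 * compute_factorial(4)
= 6 * 5 * 4 * compute_factorial(3)
= 6 * 5 * 4 * 3 * compute_factorial(2)
= 6 * 5 * 4 * 3 * 2 * compute_factorial(1)
= 6 * 5 * 4 * 3 * 2 * 1
= 720


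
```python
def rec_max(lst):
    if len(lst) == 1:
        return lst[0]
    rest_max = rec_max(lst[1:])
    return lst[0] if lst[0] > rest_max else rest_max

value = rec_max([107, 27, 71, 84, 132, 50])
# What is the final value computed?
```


rec_max([107, 27, 71, 84, 132, 50])
= compare 107 with rec_max([27, 71, 84, 132, 50])
= compare 27 with rec_max([71, 84, 132, 50])
= compare 71 with rec_max([84, 132, 50])
= compare 84 with rec_max([132, 50])
= compare 132 with rec_max([50])
Base: rec_max([50]) = 50
compare 132 with 50: max = 132
compare 84 with 132: max = 132
compare 71 with 132: max = 132
compare 27 with 132: max = 132
compare 107 with 132: max = 132
= 132


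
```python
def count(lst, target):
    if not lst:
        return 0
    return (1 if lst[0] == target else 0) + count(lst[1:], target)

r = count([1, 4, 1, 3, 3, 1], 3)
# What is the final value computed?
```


count([1, 4, 1, 3, 3, 1], 3)
lst[0]=1 != 3: 0 + count([4, 1, 3, 3, 1], 3)
lst[0]=4 != 3: 0 + count([1, 3, 3, 1], 3)
lst[0]=1 != 3: 0 + count([3, 3, 1], 3)
lst[0]=3 == 3: 1 + count([3, 1], 3)
lst[0]=3 == 3: 1 + count([1], 3)
lst[0]=1 != 3: 0 + count([], 3)
= 2


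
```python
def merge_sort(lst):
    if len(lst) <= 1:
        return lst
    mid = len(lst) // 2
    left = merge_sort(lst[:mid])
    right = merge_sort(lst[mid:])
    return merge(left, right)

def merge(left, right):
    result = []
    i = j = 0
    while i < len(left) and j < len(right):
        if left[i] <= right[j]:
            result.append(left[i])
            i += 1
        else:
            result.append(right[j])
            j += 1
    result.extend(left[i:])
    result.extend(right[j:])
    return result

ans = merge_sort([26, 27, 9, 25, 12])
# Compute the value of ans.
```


merge_sort([26, 27, 9, 25, 12])
Split into [26, 27] and [9, 25, 12]
Left sorted: [26, 27]
Right sorted: [9, 12, 25]
Merge [26, 27] and [9, 12, 25]
= [9, 12, 25, 26, 27]


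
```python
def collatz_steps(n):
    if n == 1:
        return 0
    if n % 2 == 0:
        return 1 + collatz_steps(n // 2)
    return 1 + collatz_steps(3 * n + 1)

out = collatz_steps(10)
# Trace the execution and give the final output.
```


collatz_steps(10)
10 is even -> collatz_steps(5)
5 is odd -> 3*5+1 = 16 -> collatz_steps(16)
16 is even -> collatz_steps(8)
8 is even -> collatz_steps(4)
4 is even -> collatz_steps(2)
2 is even -> collatz_steps(1)
Reached 1 after 6 steps
= 6


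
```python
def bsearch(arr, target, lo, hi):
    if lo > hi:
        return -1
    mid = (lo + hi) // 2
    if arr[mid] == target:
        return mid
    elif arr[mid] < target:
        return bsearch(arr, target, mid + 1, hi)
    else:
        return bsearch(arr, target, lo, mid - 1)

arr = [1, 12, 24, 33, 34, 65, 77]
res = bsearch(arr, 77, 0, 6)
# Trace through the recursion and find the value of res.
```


bsearch(arr, 77, 0, 6)
lo=0, hi=6, mid=3, arr[mid]=33
33 < 77, search right half
lo=4, hi=6, mid=5, arr[mid]=65
65 < 77, search right half
lo=6, hi=6, mid=6, arr[mid]=77
arr[6] == 77, found at index 6
= 6


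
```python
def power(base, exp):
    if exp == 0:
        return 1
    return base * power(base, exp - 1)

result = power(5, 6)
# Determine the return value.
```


power(5, 6)
= 5 * power(5, 5)
= 5 * 5 * power(5, 4)
= 5 * 5 * 5 * power(5, 3)
= 5 * 5 * 5 * 5 * power(5, 2)
= 5 * 5 * 5 * 5 * 5 * power(5, 1)
= 5 * 5 * 5 * 5 * 5 * 5 * power(5, 0)
= 5 * 5 * 5 * 5 * 5 * 5 * 1
= 15625


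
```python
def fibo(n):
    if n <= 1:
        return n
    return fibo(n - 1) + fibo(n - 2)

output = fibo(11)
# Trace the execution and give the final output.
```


fibo(11)
= fibo(10) + fibo(9)
= (fibo(9) + fibo(8)) + fibo(9)
Computing bottom-up: fibo(0)=0, fibo(1)=1, fibo(2)=1, fibo(3)=2, fibo(4)=3, fibo(5)=5, fibo(6)=8, fibo(7)=13, fibo(8)=21, fibo(9)=34, fibo(10)=55, fibo(11)=89
= 89


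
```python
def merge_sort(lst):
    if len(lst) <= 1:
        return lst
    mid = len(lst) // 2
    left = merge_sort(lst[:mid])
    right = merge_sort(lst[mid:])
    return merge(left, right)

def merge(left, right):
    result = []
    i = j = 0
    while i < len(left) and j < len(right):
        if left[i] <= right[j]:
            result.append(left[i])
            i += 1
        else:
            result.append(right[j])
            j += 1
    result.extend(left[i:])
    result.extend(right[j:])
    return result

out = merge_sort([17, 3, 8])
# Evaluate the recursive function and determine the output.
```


merge_sort([17, 3, 8])
Split into [17] and [3, 8]
Left sorted: [17]
Right sorted: [3, 8]
Merge [17] and [3, 8]
= [3, 8, 17]


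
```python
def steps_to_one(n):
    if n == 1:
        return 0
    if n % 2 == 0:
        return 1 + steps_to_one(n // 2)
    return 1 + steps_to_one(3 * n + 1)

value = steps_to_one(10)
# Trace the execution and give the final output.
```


steps_to_one(10)
10 is even -> steps_to_one(5)
5 is odd -> 3*5+1 = 16 -> steps_to_one(16)
16 is even -> steps_to_one(8)
8 is even -> steps_to_one(4)
4 is even -> steps_to_one(2)
2 is even -> steps_to_one(1)
Reached 1 after 6 steps
= 6


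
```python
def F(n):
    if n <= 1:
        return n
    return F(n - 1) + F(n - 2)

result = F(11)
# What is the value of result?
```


F(11)
= F(10) + F(9)
= (F(9) + F(8)) + F(9)
Computing bottom-up: F(0)=0, F(1)=1, F(2)=1, F(3)=2, F(4)=3, F(5)=5, F(6)=8, F(7)=13, F(8)=21, F(9)=34, F(10)=55, F(11)=89
= 89


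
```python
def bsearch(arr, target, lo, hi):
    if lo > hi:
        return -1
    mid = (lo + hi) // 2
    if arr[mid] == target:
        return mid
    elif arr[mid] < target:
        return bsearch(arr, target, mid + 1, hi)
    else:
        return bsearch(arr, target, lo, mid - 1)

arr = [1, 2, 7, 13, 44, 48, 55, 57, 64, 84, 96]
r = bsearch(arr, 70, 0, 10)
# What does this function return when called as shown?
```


bsearch(arr, 70, 0, 10)
lo=0, hi=10, mid=5, arr[mid]=48
48 < 70, search right half
lo=6, hi=10, mid=8, arr[mid]=64
64 < 70, search right half
lo=9, hi=10, mid=9, arr[mid]=84
84 > 70, search left half
lo > hi, target not found, return -1
= -1


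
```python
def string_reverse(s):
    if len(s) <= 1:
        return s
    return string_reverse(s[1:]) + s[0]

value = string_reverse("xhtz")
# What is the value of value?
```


string_reverse("xhtz")
= string_reverse("htz") + "x"
= string_reverse("tz") + "h" + "x"
= string_reverse("z") + "t" + "h" + "x"
= "z" + "t" + "h" + "x"
= "zthx"


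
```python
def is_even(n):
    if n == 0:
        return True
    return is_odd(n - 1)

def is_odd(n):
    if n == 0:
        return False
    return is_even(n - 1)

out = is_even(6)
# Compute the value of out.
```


is_even(6)
= is_odd(5)
= is_even(4)
= is_odd(3)
= is_even(2)
= is_odd(1)
= is_even(0)
n == 0: return True
= True


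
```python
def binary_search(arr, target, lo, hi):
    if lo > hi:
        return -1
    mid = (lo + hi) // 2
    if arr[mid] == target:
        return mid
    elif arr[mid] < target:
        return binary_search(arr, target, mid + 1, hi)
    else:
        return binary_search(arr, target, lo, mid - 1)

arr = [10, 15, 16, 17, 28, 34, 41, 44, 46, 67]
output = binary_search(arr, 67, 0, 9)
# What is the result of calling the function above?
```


binary_search(arr, 67, 0, 9)
lo=0, hi=9, mid=4, arr[mid]=28
28 < 67, search right half
lo=5, hi=9, mid=7, arr[mid]=44
44 < 67, search right half
lo=8, hi=9, mid=8, arr[mid]=46
46 < 67, search right half
lo=9, hi=9, mid=9, arr[mid]=67
arr[9] == 67, found at index 9
= 9


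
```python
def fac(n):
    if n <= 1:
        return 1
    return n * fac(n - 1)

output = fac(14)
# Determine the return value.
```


fac(14)
= 14 * fac(13)
= 14 * 13 * fac(12)
= 14 * 13 * 12 * fac(11)
= 14 * 13 * 12 * 11 * fac(10)
= 14 * 13 * 12 * 11 * 10 * fac(9)
= 14 * 13 * 12 * 11 * 10 * 9 * fac(8)
= 14 * 13 * 12 * 11 * 10 * 9 * 8 * fac(7)
= 14 * 13 * 12 * 11 * 10 * 9 * 8 * 7 * fac(6)
= 14 * 13 * 12 * 11 * 10 * 9 * 8 * 7 * 6 * fac(5)
= 14 * 13 * 12 * 11 * 10 * 9 * 8 * 7 * 6 * 5 * fac(4)
= 14 * 13 * 12 * 11 * 10 * 9 * 8 * 7 * 6 * 5 * 4 * fac(3)
= 14 * 13 * 12 * 11 * 10 * 9 * 8 * 7 * 6 * 5 * 4 * 3 * fac(2)
= 14 * 13 * 12 * 11 * 10 * 9 * 8 * 7 * 6 * 5 * 4 * 3 * 2 * fac(1)
= 14 * 13 * 12 * 11 * 10 * 9 * 8 * 7 * 6 * 5 * 4 * 3 * 2 * 1
= 87178291200


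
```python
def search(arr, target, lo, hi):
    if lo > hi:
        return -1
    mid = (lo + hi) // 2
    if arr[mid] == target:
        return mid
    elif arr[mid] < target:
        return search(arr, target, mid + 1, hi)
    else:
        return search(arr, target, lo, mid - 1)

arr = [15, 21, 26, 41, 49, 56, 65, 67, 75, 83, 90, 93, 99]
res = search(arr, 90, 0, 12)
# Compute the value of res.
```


search(arr, 90, 0, 12)
lo=0, hi=12, mid=6, arr[mid]=65
65 < 90, search right half
lo=7, hi=12, mid=9, arr[mid]=83
83 < 90, search right half
lo=10, hi=12, mid=11, arr[mid]=93
93 > 90, search left half
lo=10, hi=10, mid=10, arr[mid]=90
arr[10] == 90, found at index 10
= 10


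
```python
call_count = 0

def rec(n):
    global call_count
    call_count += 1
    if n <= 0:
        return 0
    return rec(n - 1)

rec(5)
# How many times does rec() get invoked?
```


rec(5) calls rec(4) calls ... calls rec(0)
Total calls: 5 + 1 (for base case) = 6


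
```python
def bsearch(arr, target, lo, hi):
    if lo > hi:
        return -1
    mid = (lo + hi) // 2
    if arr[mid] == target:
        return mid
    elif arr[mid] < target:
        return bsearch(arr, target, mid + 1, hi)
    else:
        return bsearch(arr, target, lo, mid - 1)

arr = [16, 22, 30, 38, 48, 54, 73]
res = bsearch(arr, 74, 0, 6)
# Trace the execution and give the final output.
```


bsearch(arr, 74, 0, 6)
lo=0, hi=6, mid=3, arr[mid]=38
38 < 74, search right half
lo=4, hi=6, mid=5, arr[mid]=54
54 < 74, search right half
lo=6, hi=6, mid=6, arr[mid]=73
73 < 74, search right half
lo > hi, target not found, return -1
= -1


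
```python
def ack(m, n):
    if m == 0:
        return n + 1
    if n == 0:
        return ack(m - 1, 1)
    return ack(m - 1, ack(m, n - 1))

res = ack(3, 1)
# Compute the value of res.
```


ack(3, 1)
= ack(2, ack(3, 0))
First compute ack(3, 0) = 5
= ack(2, 5)
= 13


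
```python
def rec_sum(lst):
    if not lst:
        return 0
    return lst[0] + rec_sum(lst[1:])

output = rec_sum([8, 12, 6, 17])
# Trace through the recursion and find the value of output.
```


rec_sum([8, 12, 6, 17])
= 8 + rec_sum([12, 6, 17])
= 8 + 12 + rec_sum([6, 17])
= 8 + 12 + 6 + rec_sum([17])
= 8 + 12 + 6 + 17 + rec_sum([])
= 8 + 12 + 6 + 17 + 0
= 43


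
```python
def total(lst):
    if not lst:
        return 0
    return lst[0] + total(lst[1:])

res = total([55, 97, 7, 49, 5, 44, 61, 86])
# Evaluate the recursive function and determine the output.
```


total([55, 97, 7, 49, 5, 44, 61, 86])
= 55 + total([97, 7, 49, 5, 44, 61, 86])
= 55 + 97 + total([7, 49, 5, 44, 61, 86])
= 55 + 97 + 7 + total([49, 5, 44, 61, 86])
= 55 + 97 + 7 + 49 + total([5, 44, 61, 86])
= 55 + 97 + 7 + 49 + 5 + total([44, 61, 86])
= 55 + 97 + 7 + 49 + 5 + 44 + total([61, 86])
= 55 + 97 + 7 + 49 + 5 + 44 + 61 + total([86])
= 55 + 97 + 7 + 49 + 5 + 44 + 61 + 86 + total([])
= 55 + 97 + 7 + 49 + 5 + 44 + 61 + 86 + 0
= 404


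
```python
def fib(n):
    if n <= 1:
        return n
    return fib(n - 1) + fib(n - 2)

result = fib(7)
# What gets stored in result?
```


fib(7)
= fib(6) + fib(5)
= (fib(5) + fib(4)) + fib(5)
Computing bottom-up: fib(0)=0, fib(1)=1, fib(2)=1, fib(3)=2, fib(4)=3, fib(5)=5, fib(6)=8, fib(7)=13
= 13


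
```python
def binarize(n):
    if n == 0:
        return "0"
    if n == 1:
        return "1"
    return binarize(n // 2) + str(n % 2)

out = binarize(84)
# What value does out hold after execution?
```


binarize(84)
= binarize(42) + "0"
= binarize(21) + "0" + "0"
= binarize(10) + "1" + "0" + "0"
= binarize(5) + "0" + "1" + "0" + "0"
= binarize(2) + "1" + "0" + "1" + "0" + "0"
= binarize(1) + "0" + "1" + "0" + "1" + "0" + "0"
= "1" + "0" + "1" + "0" + "1" + "0" + "0"
= "1010100"


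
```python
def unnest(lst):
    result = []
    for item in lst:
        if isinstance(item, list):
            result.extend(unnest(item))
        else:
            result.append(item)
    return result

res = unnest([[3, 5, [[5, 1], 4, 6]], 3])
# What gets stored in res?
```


unnest([[3, 5, [[5, 1], 4, 6]], 3])
Processing each element:
  [3, 5, [[5, 1], 4, 6]] is a list -> unnest recursively -> [3, 5, 5, 1, 4, 6]
  3 is not a list -> append 3
= [3, 5, 5, 1, 4, 6, 3]


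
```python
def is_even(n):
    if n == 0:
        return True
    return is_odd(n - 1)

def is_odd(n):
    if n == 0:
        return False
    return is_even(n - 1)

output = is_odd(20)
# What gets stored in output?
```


is_odd(20)
= is_even(19)
= is_odd(18)
= is_even(17)
= is_odd(16)
= is_even(15)
= is_odd(14)
= is_even(13)
= is_odd(12)
= is_even(11)
= is_odd(10)
= is_even(9)
= is_odd(8)
= is_even(7)
= is_odd(6)
= is_even(5)
= is_odd(4)
= is_even(3)
= is_odd(2)
= is_even(1)
= is_odd(0)
n == 0: return False
= False


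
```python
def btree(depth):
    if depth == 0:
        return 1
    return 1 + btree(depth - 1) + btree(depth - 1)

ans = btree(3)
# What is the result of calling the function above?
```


btree(3)
= 1 + btree(2) + btree(2)
= 1 + 2 * btree(2)
btree(k) = 2^(k+1) - 1
btree(0) = 1
btree(1) = 3
btree(2) = 7
btree(3) = 15
btree(3) = 2^4 - 1 = 15


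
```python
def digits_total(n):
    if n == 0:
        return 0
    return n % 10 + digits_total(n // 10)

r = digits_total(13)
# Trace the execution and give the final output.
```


digits_total(13)
= 3 + digits_total(1)
= 3 + 1 + digits_total(0)
= 3 + 1 + 0
= 4


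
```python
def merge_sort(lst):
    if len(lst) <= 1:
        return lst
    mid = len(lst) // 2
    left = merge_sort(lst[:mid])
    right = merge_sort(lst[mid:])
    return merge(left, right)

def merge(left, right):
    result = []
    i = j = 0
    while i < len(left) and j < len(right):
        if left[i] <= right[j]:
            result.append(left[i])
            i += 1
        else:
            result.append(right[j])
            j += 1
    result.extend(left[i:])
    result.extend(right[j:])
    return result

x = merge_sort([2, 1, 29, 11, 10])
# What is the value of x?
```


merge_sort([2, 1, 29, 11, 10])
Split into [2, 1] and [29, 11, 10]
Left sorted: [1, 2]
Right sorted: [10, 11, 29]
Merge [1, 2] and [10, 11, 29]
= [1, 2, 10, 11, 29]


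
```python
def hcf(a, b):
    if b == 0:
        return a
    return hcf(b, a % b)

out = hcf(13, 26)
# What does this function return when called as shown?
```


hcf(13, 26)
= hcf(26, 13 % 26) = hcf(26, 13)
= hcf(13, 26 % 13) = hcf(13, 0)
b == 0, return a = 13


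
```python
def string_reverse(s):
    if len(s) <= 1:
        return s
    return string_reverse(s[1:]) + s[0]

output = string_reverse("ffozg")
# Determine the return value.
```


string_reverse("ffozg")
= string_reverse("fozg") + "f"
= string_reverse("ozg") + "f" + "f"
= string_reverse("zg") + "o" + "f" + "f"
= string_reverse("g") + "z" + "o" + "f" + "f"
= "g" + "z" + "o" + "f" + "f"
= "gzoff"


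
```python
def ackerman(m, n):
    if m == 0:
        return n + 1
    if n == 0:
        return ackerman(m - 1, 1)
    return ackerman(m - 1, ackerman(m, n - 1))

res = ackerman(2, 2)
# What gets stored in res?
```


ackerman(2, 2)
= ackerman(1, ackerman(2, 1))
First compute ackerman(2, 1) = 5
= ackerman(1, 5)
= 7


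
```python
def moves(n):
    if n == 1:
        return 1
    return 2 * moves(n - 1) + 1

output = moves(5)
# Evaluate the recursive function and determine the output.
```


moves(5)
= 2 * moves(4) + 1
= 2 * (2 * moves(3) + 1) + 1
= 2 * (2 * (2 * moves(2) + 1) + 1) + 1
= 2 * (2 * (2 * (2 * moves(1) + 1) + 1) + 1) + 1
Now compute bottom-up:
moves(1) = 1
moves(2) = 2 * 1 + 1 = 3
moves(3) = 2 * 3 + 1 = 7
moves(4) = 2 * 7 + 1 = 15
moves(5) = 2 * 15 + 1 = 31
= 31


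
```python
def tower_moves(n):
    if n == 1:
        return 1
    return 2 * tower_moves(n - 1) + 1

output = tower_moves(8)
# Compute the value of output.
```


tower_moves(8)
= 2 * tower_moves(7) + 1
= 2 * (2 * tower_moves(6) + 1) + 1
= 2 * (2 * (2 * tower_moves(5) + 1) + 1) + 1
= 2 * (2 * (2 * (2 * tower_moves(4) + 1) + 1) + 1) + 1
= 2 * (2 * (2 * (2 * (2 * tower_moves(3) + 1) + 1) + 1) + 1) + 1
= 2 * (2 * (2 * (2 * (2 * (2 * tower_moves(2) + 1) + 1) + 1) + 1) + 1) + 1
= 2 * (2 * (2 * (2 * (2 * (2 * (2 * tower_moves(1) + 1) + 1) + 1) + 1) + 1) + 1) + 1
Now compute bottom-up:
tower_moves(1) = 1
tower_moves(2) = 2 * 1 + 1 = 3
tower_moves(3) = 2 * 3 + 1 = 7
tower_moves(4) = 2 * 7 + 1 = 15
tower_moves(5) = 2 * 15 + 1 = 31
tower_moves(6) = 2 * 31 + 1 = 63
tower_moves(7) = 2 * 63 + 1 = 127
tower_moves(8) = 2 * 127 + 1 = 255
= 255


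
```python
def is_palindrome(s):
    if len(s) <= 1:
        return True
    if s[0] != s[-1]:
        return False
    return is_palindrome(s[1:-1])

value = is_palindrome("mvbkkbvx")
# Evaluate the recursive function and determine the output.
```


is_palindrome("mvbkkbvx")
"mvbkkbvx": s[0]='m' != s[-1]='x' -> False
= False


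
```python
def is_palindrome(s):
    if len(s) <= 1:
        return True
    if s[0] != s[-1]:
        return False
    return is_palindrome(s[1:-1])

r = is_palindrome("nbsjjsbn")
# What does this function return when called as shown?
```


is_palindrome("nbsjjsbn")
"nbsjjsbn": s[0]='n' == s[-1]='n' -> is_palindrome("bsjjsb")
"bsjjsb": s[0]='b' == s[-1]='b' -> is_palindrome("sjjs")
"sjjs": s[0]='s' == s[-1]='s' -> is_palindrome("jj")
"jj": s[0]='j' == s[-1]='j' -> is_palindrome("")
"": len <= 1 -> True
= True


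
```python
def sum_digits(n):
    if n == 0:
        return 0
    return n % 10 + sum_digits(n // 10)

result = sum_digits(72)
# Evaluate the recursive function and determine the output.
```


sum_digits(72)
= 2 + sum_digits(7)
= 2 + 7 + sum_digits(0)
= 2 + 7 + 0
= 9


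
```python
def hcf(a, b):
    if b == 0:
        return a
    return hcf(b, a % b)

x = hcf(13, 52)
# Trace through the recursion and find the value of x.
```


hcf(13, 52)
= hcf(52, 13 % 52) = hcf(52, 13)
= hcf(13, 52 % 13) = hcf(13, 0)
b == 0, return a = 13


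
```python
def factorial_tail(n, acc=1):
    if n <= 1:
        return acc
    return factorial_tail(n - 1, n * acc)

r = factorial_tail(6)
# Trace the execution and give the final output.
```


factorial_tail(6, 1)
= factorial_tail(5, 6 * 1) = factorial_tail(5, 6)
= factorial_tail(4, 5 * 6) = factorial_tail(4, 30)
= factorial_tail(3, 4 * 30) = factorial_tail(3, 120)
= factorial_tail(2, 3 * 120) = factorial_tail(2, 360)
= factorial_tail(1, 2 * 360) = factorial_tail(1, 720)
n <= 1, return acc = 720


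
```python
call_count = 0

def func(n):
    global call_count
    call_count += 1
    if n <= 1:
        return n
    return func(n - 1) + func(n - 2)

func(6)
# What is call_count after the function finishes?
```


func(6) calls func(5) and func(4); each non-base call branches into two more.
Let C(k) = total number of calls made by func(k), including the call to func(k) itself.
Base cases: C(0) = 1, C(1) = 1
Recurrence: C(k) = 1 + C(k-1) + C(k-2)
  C(2) = 1 + C(1) + C(0) = 1 + 1 + 1 = 3
  C(3) = 1 + C(2) + C(1) = 1 + 3 + 1 = 5
  C(4) = 1 + C(3) + C(2) = 1 + 5 + 3 = 9
  C(5) = 1 + C(4) + C(3) = 1 + 9 + 5 = 15
  C(6) = 1 + C(5) + C(4) = 1 + 15 + 9 = 25
Total calls = C(6) = 25


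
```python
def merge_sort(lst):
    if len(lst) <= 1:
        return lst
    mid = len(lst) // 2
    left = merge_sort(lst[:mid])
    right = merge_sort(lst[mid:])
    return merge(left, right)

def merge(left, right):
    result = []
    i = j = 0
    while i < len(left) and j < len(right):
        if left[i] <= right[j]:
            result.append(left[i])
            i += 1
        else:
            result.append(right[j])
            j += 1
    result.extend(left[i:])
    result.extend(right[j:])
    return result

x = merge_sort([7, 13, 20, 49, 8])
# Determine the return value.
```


merge_sort([7, 13, 20, 49, 8])
Split into [7, 13] and [20, 49, 8]
Left sorted: [7, 13]
Right sorted: [8, 20, 49]
Merge [7, 13] and [8, 20, 49]
= [7, 8, 13, 20, 49]


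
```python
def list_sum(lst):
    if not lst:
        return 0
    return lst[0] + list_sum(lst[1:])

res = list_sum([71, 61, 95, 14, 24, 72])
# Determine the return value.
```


list_sum([71, 61, 95, 14, 24, 72])
= 71 + list_sum([61, 95, 14, 24, 72])
= 71 + 61 + list_sum([95, 14, 24, 72])
= 71 + 61 + 95 + list_sum([14, 24, 72])
= 71 + 61 + 95 + 14 + list_sum([24, 72])
= 71 + 61 + 95 + 14 + 24 + list_sum([72])
= 71 + 61 + 95 + 14 + 24 + 72 + list_sum([])
= 71 + 61 + 95 + 14 + 24 + 72 + 0
= 337


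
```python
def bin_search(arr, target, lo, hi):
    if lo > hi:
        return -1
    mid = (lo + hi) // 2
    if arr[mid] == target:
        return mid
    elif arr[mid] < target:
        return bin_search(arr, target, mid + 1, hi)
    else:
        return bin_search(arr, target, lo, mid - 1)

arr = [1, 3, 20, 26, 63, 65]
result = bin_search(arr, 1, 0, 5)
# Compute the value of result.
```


bin_search(arr, 1, 0, 5)
lo=0, hi=5, mid=2, arr[mid]=20
20 > 1, search left half
lo=0, hi=1, mid=0, arr[mid]=1
arr[0] == 1, found at index 0
= 0


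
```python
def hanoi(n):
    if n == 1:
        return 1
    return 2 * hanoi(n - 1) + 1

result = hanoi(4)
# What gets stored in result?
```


hanoi(4)
= 2 * hanoi(3) + 1
= 2 * (2 * hanoi(2) + 1) + 1
= 2 * (2 * (2 * hanoi(1) + 1) + 1) + 1
Now compute bottom-up:
hanoi(1) = 1
hanoi(2) = 2 * 1 + 1 = 3
hanoi(3) = 2 * 3 + 1 = 7
hanoi(4) = 2 * 7 + 1 = 15
= 15


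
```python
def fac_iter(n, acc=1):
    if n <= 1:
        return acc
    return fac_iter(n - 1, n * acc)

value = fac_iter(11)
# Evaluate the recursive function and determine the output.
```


fac_iter(11, 1)
= fac_iter(10, 11 * 1) = fac_iter(10, 11)
= fac_iter(9, 10 * 11) = fac_iter(9, 110)
= fac_iter(8, 9 * 110) = fac_iter(8, 990)
= fac_iter(7, 8 * 990) = fac_iter(7, 7920)
= fac_iter(6, 7 * 7920) = fac_iter(6, 55440)
= fac_iter(5, 6 * 55440) = fac_iter(5, 332640)
= fac_iter(4, 5 * 332640) = fac_iter(4, 1663200)
= fac_iter(3, 4 * 1663200) = fac_iter(3, 6652800)
= fac_iter(2, 3 * 6652800) = fac_iter(2, 19958400)
= fac_iter(1, 2 * 19958400) = fac_iter(1, 39916800)
n <= 1, return acc = 39916800


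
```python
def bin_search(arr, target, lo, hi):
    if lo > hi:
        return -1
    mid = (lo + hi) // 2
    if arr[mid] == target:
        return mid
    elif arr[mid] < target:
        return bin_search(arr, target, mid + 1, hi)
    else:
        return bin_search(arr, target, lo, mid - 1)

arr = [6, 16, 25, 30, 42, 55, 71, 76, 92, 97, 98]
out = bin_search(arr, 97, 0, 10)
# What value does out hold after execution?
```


bin_search(arr, 97, 0, 10)
lo=0, hi=10, mid=5, arr[mid]=55
55 < 97, search right half
lo=6, hi=10, mid=8, arr[mid]=92
92 < 97, search right half
lo=9, hi=10, mid=9, arr[mid]=97
arr[9] == 97, found at index 9
= 9


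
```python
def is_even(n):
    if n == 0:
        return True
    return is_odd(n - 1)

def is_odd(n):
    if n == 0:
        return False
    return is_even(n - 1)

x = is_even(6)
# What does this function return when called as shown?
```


is_even(6)
= is_odd(5)
= is_even(4)
= is_odd(3)
= is_even(2)
= is_odd(1)
= is_even(0)
n == 0: return True
= True


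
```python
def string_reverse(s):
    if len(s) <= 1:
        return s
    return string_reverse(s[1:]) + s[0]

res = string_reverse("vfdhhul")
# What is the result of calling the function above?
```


string_reverse("vfdhhul")
= string_reverse("fdhhul") + "v"
= string_reverse("dhhul") + "f" + "v"
= string_reverse("hhul") + "d" + "f" + "v"
= string_reverse("hul") + "h" + "d" + "f" + "v"
= string_reverse("ul") + "h" + "h" + "d" + "f" + "v"
= string_reverse("l") + "u" + "h" + "h" + "d" + "f" + "v"
= "l" + "u" + "h" + "h" + "d" + "f" + "v"
= "luhhdfv"


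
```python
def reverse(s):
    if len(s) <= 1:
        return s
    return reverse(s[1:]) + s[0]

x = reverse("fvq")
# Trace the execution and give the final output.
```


reverse("fvq")
= reverse("vq") + "f"
= reverse("q") + "v" + "f"
= "q" + "v" + "f"
= "qvf"


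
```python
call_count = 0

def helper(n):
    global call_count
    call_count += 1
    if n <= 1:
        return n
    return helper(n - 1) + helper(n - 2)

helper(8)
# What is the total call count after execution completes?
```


helper(8) calls helper(7) and helper(6); each non-base call branches into two more.
Let C(k) = total number of calls made by helper(k), including the call to helper(k) itself.
Base cases: C(0) = 1, C(1) = 1
Recurrence: C(k) = 1 + C(k-1) + C(k-2)
  C(2) = 1 + C(1) + C(0) = 1 + 1 + 1 = 3
  C(3) = 1 + C(2) + C(1) = 1 + 3 + 1 = 5
  C(4) = 1 + C(3) + C(2) = 1 + 5 + 3 = 9
  C(5) = 1 + C(4) + C(3) = 1 + 9 + 5 = 15
  C(6) = 1 + C(5) + C(4) = 1 + 15 + 9 = 25
  C(7) = 1 + C(6) + C(5) = 1 + 25 + 15 = 41
  C(8) = 1 + C(7) + C(6) = 1 + 41 + 25 = 67
Total calls = C(8) = 67


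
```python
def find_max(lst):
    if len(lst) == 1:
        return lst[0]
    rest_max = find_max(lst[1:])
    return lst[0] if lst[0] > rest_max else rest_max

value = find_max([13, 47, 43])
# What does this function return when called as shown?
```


find_max([13, 47, 43])
= compare 13 with find_max([47, 43])
= compare 47 with find_max([43])
Base: find_max([43]) = 43
compare 47 with 43: max = 47
compare 13 with 47: max = 47
= 47


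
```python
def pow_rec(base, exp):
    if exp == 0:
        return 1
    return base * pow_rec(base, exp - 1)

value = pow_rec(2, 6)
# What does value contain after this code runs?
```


pow_rec(2, 6)
= 2 * pow_rec(2, 5)
= 2 * 2 * pow_rec(2, 4)
= 2 * 2 * 2 * pow_rec(2, 3)
= 2 * 2 * 2 * 2 * pow_rec(2, 2)
= 2 * 2 * 2 * 2 * 2 * pow_rec(2, 1)
= 2 * 2 * 2 * 2 * 2 * 2 * pow_rec(2, 0)
= 2 * 2 * 2 * 2 * 2 * 2 * 1
= 64


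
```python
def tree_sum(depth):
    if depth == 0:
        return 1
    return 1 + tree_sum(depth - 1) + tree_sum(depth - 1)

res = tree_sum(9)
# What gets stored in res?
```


tree_sum(9)
= 1 + tree_sum(8) + tree_sum(8)
= 1 + 2 * tree_sum(8)
tree_sum(k) = 2^(k+1) - 1
tree_sum(0) = 1
tree_sum(1) = 3
tree_sum(2) = 7
tree_sum(3) = 15
tree_sum(4) = 31
tree_sum(9) = 2^10 - 1 = 1023


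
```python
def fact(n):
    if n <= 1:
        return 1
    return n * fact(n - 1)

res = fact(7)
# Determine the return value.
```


fact(7)
= 7 * fact(6)
= 7 * 6 * fact(5)
= 7 * 6 * 5 * fact(4)
= 7 * 6 * 5 * 4 * fact(3)
= 7 * 6 * 5 * 4 * 3 * fact(2)
= 7 * 6 * 5 * 4 * 3 * 2 * fact(1)
= 7 * 6 * 5 * 4 * 3 * 2 * 1
= 5040


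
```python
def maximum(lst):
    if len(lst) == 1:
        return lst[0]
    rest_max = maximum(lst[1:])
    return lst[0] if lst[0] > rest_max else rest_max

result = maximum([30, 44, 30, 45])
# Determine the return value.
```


maximum([30, 44, 30, 45])
= compare 30 with maximum([44, 30, 45])
= compare 44 with maximum([30, 45])
= compare 30 with maximum([45])
Base: maximum([45]) = 45
compare 30 with 45: max = 45
compare 44 with 45: max = 45
compare 30 with 45: max = 45
= 45


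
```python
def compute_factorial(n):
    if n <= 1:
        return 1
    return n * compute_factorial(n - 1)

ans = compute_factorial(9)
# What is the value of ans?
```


compute_factorial(9)
= 9 * compute_factorial(8)
= 9 * 8 * compute_factorial(7)
= 9 * 8 * 7 * compute_factorial(6)
= 9 * 8 * 7 * 6 * compute_factorial(5)
= 9 * 8 * 7 * 6 * 5 * compute_factorial(4)
= 9 * 8 * 7 * 6 * 5 * 4 * compute_factorial(3)
= 9 * 8 * 7 * 6 * 5 * 4 * 3 * compute_factorial(2)
= 9 * 8 * 7 * 6 * 5 * 4 * 3 * 2 * compute_factorial(1)
= 9 * 8 * 7 * 6 * 5 * 4 * 3 * 2 * 1
= 362880


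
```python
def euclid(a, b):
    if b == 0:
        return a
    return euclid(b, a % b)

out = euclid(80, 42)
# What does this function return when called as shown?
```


euclid(80, 42)
= euclid(42, 80 % 42) = euclid(42, 38)
= euclid(38, 42 % 38) = euclid(38, 4)
= euclid(4, 38 % 4) = euclid(4, 2)
= euclid(2, 4 % 2) = euclid(2, 0)
b == 0, return a = 2


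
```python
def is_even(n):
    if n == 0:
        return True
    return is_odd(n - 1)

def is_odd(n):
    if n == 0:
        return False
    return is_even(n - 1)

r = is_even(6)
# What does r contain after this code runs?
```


is_even(6)
= is_odd(5)
= is_even(4)
= is_odd(3)
= is_even(2)
= is_odd(1)
= is_even(0)
n == 0: return True
= True


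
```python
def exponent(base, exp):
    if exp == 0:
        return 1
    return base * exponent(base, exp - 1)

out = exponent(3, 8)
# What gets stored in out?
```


exponent(3, 8)
= 3 * exponent(3, 7)
= 3 * 3 * exponent(3, 6)
= 3 * 3 * 3 * exponent(3, 5)
= 3 * 3 * 3 * 3 * exponent(3, 4)
= 3 * 3 * 3 * 3 * 3 * exponent(3, 3)
= 3 * 3 * 3 * 3 * 3 * 3 * exponent(3, 2)
= 3 * 3 * 3 * 3 * 3 * 3 * 3 * exponent(3, 1)
= 3 * 3 * 3 * 3 * 3 * 3 * 3 * 3 * exponent(3, 0)
= 3 * 3 * 3 * 3 * 3 * 3 * 3 * 3 * 1
= 6561


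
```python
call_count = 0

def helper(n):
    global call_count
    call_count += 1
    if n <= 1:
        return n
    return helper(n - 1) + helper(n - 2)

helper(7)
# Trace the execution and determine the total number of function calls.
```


helper(7) calls helper(6) and helper(5); each non-base call branches into two more.
Let C(k) = total number of calls made by helper(k), including the call to helper(k) itself.
Base cases: C(0) = 1, C(1) = 1
Recurrence: C(k) = 1 + C(k-1) + C(k-2)
  C(2) = 1 + C(1) + C(0) = 1 + 1 + 1 = 3
  C(3) = 1 + C(2) + C(1) = 1 + 3 + 1 = 5
  C(4) = 1 + C(3) + C(2) = 1 + 5 + 3 = 9
  C(5) = 1 + C(4) + C(3) = 1 + 9 + 5 = 15
  C(6) = 1 + C(5) + C(4) = 1 + 15 + 9 = 25
  C(7) = 1 + C(6) + C(5) = 1 + 25 + 15 = 41
Total calls = C(7) = 41


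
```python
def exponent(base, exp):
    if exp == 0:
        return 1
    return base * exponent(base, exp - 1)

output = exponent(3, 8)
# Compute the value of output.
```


exponent(3, 8)
= 3 * exponent(3, 7)
= 3 * 3 * exponent(3, 6)
= 3 * 3 * 3 * exponent(3, 5)
= 3 * 3 * 3 * 3 * exponent(3, 4)
= 3 * 3 * 3 * 3 * 3 * exponent(3, 3)
= 3 * 3 * 3 * 3 * 3 * 3 * exponent(3, 2)
= 3 * 3 * 3 * 3 * 3 * 3 * 3 * exponent(3, 1)
= 3 * 3 * 3 * 3 * 3 * 3 * 3 * 3 * exponent(3, 0)
= 3 * 3 * 3 * 3 * 3 * 3 * 3 * 3 * 1
= 6561


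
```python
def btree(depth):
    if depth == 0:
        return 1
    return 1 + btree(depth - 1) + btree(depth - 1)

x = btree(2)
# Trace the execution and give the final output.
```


btree(2)
= 1 + btree(1) + btree(1)
= 1 + 2 * btree(1)
btree(k) = 2^(k+1) - 1
btree(0) = 1
btree(1) = 3
btree(2) = 7
btree(2) = 2^3 - 1 = 7


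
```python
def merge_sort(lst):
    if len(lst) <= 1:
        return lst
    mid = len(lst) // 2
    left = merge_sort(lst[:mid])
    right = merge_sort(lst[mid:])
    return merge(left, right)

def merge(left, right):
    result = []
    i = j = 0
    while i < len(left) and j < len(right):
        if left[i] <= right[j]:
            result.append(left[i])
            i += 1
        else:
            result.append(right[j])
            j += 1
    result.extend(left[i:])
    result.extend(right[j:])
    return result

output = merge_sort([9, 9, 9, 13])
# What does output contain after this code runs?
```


merge_sort([9, 9, 9, 13])
Split into [9, 9] and [9, 13]
Left sorted: [9, 9]
Right sorted: [9, 13]
Merge [9, 9] and [9, 13]
= [9, 9, 9, 13]


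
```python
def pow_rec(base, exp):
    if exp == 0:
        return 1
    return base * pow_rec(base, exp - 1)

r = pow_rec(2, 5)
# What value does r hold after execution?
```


pow_rec(2, 5)
= 2 * pow_rec(2, 4)
= 2 * 2 * pow_rec(2, 3)
= 2 * 2 * 2 * pow_rec(2, 2)
= 2 * 2 * 2 * 2 * pow_rec(2, 1)
= 2 * 2 * 2 * 2 * 2 * pow_rec(2, 0)
= 2 * 2 * 2 * 2 * 2 * 1
= 32


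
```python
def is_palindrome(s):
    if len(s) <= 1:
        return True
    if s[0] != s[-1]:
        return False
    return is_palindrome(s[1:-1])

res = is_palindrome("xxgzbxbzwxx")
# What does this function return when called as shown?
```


is_palindrome("xxgzbxbzwxx")
"xxgzbxbzwxx": s[0]='x' == s[-1]='x' -> is_palindrome("xgzbxbzwx")
"xgzbxbzwx": s[0]='x' == s[-1]='x' -> is_palindrome("gzbxbzw")
"gzbxbzw": s[0]='g' != s[-1]='w' -> False
= False


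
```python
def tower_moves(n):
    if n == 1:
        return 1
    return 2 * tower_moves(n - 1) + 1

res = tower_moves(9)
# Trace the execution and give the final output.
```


tower_moves(9)
= 2 * tower_moves(8) + 1
= 2 * (2 * tower_moves(7) + 1) + 1
= 2 * (2 * (2 * tower_moves(6) + 1) + 1) + 1
= 2 * (2 * (2 * (2 * tower_moves(5) + 1) + 1) + 1) + 1
= 2 * (2 * (2 * (2 * (2 * tower_moves(4) + 1) + 1) + 1) + 1) + 1
= 2 * (2 * (2 * (2 * (2 * (2 * tower_moves(3) + 1) + 1) + 1) + 1) + 1) + 1
= 2 * (2 * (2 * (2 * (2 * (2 * (2 * tower_moves(2) + 1) + 1) + 1) + 1) + 1) + 1) + 1
= 2 * (2 * (2 * (2 * (2 * (2 * (2 * (2 * tower_moves(1) + 1) + 1) + 1) + 1) + 1) + 1) + 1) + 1
Now compute bottom-up:
tower_moves(1) = 1
tower_moves(2) = 2 * 1 + 1 = 3
tower_moves(3) = 2 * 3 + 1 = 7
tower_moves(4) = 2 * 7 + 1 = 15
tower_moves(5) = 2 * 15 + 1 = 31
tower_moves(6) = 2 * 31 + 1 = 63
tower_moves(7) = 2 * 63 + 1 = 127
tower_moves(8) = 2 * 127 + 1 = 255
tower_moves(9) = 2 * 255 + 1 = 511
= 511


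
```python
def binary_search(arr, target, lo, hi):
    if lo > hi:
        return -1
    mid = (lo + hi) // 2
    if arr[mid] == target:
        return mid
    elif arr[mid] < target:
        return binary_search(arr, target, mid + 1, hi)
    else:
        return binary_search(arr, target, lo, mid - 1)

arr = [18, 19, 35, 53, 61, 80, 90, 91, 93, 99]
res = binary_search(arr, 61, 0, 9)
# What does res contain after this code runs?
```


binary_search(arr, 61, 0, 9)
lo=0, hi=9, mid=4, arr[mid]=61
arr[4] == 61, found at index 4
= 4


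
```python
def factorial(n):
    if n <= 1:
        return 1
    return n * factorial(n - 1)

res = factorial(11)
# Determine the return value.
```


factorial(11)
= 11 * factorial(10)
= 11 * 10 * factorial(9)
= 11 * 10 * 9 * factorial(8)
= 11 * 10 * 9 * 8 * factorial(7)
= 11 * 10 * 9 * 8 * 7 * factorial(6)
= 11 * 10 * 9 * 8 * 7 * 6 * factorial(5)
= 11 * 10 * 9 * 8 * 7 * 6 * 5 * factorial(4)
= 11 * 10 * 9 * 8 * 7 * 6 * 5 * 4 * factorial(3)
= 11 * 10 * 9 * 8 * 7 * 6 * 5 * 4 * 3 * factorial(2)
= 11 * 10 * 9 * 8 * 7 * 6 * 5 * 4 * 3 * 2 * factorial(1)
= 11 * 10 * 9 * 8 * 7 * 6 * 5 * 4 * 3 * 2 * 1
= 39916800


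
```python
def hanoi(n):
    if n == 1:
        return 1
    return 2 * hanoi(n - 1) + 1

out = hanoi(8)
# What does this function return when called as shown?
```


hanoi(8)
= 2 * hanoi(7) + 1
= 2 * (2 * hanoi(6) + 1) + 1
= 2 * (2 * (2 * hanoi(5) + 1) + 1) + 1
= 2 * (2 * (2 * (2 * hanoi(4) + 1) + 1) + 1) + 1
= 2 * (2 * (2 * (2 * (2 * hanoi(3) + 1) + 1) + 1) + 1) + 1
= 2 * (2 * (2 * (2 * (2 * (2 * hanoi(2) + 1) + 1) + 1) + 1) + 1) + 1
= 2 * (2 * (2 * (2 * (2 * (2 * (2 * hanoi(1) + 1) + 1) + 1) + 1) + 1) + 1) + 1
Now compute bottom-up:
hanoi(1) = 1
hanoi(2) = 2 * 1 + 1 = 3
hanoi(3) = 2 * 3 + 1 = 7
hanoi(4) = 2 * 7 + 1 = 15
hanoi(5) = 2 * 15 + 1 = 31
hanoi(6) = 2 * 31 + 1 = 63
hanoi(7) = 2 * 63 + 1 = 127
hanoi(8) = 2 * 127 + 1 = 255
= 255


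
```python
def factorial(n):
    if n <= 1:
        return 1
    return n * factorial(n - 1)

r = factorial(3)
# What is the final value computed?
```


factorial(3)
= 3 * factorial(2)
= 3 * 2 * factorial(1)
= 3 * 2 * 1
= 6


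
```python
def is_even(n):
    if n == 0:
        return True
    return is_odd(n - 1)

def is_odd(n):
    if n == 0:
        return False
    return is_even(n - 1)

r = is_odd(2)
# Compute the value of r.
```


is_odd(2)
= is_even(1)
= is_odd(0)
n == 0: return False
= False


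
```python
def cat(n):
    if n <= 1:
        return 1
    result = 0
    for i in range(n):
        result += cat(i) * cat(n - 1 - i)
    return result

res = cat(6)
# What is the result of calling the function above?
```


cat(6)
= sum of cat(i) * cat(6-1-i) for i in 0..5
First compute sub-values bottom-up:
  cat(0) = 1, cat(1) = 1
  cat(2) = 1*1 + 1*1 = 2
  cat(3) = 1*2 + 1*1 + 2*1 = 5
  cat(4) = 1*5 + 1*2 + 2*1 + 5*1 = 14
  cat(5) = 1*14 + 1*5 + 2*2 + 5*1 + 14*1 = 42
Now cat(6):
  cat(0)*cat(5) = 1*42 = 42
  cat(1)*cat(4) = 1*14 = 14
  cat(2)*cat(3) = 2*5 = 10
  cat(3)*cat(2) = 5*2 = 10
  cat(4)*cat(1) = 14*1 = 14
  cat(5)*cat(0) = 42*1 = 42
= 42 + 14 + 10 + 10 + 14 + 42
= 132


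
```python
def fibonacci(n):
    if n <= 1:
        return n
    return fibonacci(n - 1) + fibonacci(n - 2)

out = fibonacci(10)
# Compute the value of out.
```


fibonacci(10)
= fibonacci(9) + fibonacci(8)
= (fibonacci(8) + fibonacci(7)) + fibonacci(8)
Computing bottom-up: fibonacci(0)=0, fibonacci(1)=1, fibonacci(2)=1, fibonacci(3)=2, fibonacci(4)=3, fibonacci(5)=5, fibonacci(6)=8, fibonacci(7)=13, fibonacci(8)=21, fibonacci(9)=34, fibonacci(10)=55
= 55


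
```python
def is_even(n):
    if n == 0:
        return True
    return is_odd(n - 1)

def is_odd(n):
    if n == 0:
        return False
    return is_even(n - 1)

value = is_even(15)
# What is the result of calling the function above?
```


is_even(15)
= is_odd(14)
= is_even(13)
= is_odd(12)
= is_even(11)
= is_odd(10)
= is_even(9)
= is_odd(8)
= is_even(7)
= is_odd(6)
= is_even(5)
= is_odd(4)
= is_even(3)
= is_odd(2)
= is_even(1)
= is_odd(0)
n == 0: return False
= False


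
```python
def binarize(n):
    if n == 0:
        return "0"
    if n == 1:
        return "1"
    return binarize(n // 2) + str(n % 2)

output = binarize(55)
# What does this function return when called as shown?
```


binarize(55)
= binarize(27) + "1"
= binarize(13) + "1" + "1"
= binarize(6) + "1" + "1" + "1"
= binarize(3) + "0" + "1" + "1" + "1"
= binarize(1) + "1" + "0" + "1" + "1" + "1"
= "1" + "1" + "0" + "1" + "1" + "1"
= "110111"


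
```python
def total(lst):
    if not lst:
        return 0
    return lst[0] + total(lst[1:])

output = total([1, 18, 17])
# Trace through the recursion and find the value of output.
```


total([1, 18, 17])
= 1 + total([18, 17])
= 1 + 18 + total([17])
= 1 + 18 + 17 + total([])
= 1 + 18 + 17 + 0
= 36


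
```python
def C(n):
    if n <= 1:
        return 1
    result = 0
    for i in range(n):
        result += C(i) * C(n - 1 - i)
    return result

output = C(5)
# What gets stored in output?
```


C(5)
= sum of C(i) * C(5-1-i) for i in 0..4
First compute sub-values bottom-up:
  C(0) = 1, C(1) = 1
  C(2) = 1*1 + 1*1 = 2
  C(3) = 1*2 + 1*1 + 2*1 = 5
  C(4) = 1*5 + 1*2 + 2*1 + 5*1 = 14
Now C(5):
  C(0)*C(4) = 1*14 = 14
  C(1)*C(3) = 1*5 = 5
  C(2)*C(2) = 2*2 = 4
  C(3)*C(1) = 5*1 = 5
  C(4)*C(0) = 14*1 = 14
= 14 + 5 + 4 + 5 + 14
= 42


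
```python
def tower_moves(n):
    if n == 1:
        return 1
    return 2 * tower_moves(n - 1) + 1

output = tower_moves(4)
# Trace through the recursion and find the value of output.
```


tower_moves(4)
= 2 * tower_moves(3) + 1
= 2 * (2 * tower_moves(2) + 1) + 1
= 2 * (2 * (2 * tower_moves(1) + 1) + 1) + 1
Now compute bottom-up:
tower_moves(1) = 1
tower_moves(2) = 2 * 1 + 1 = 3
tower_moves(3) = 2 * 3 + 1 = 7
tower_moves(4) = 2 * 7 + 1 = 15
= 15


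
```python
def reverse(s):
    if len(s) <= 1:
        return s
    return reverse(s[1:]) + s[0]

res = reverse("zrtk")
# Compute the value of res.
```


reverse("zrtk")
= reverse("rtk") + "z"
= reverse("tk") + "r" + "z"
= reverse("k") + "t" + "r" + "z"
= "k" + "t" + "r" + "z"
= "ktrz"


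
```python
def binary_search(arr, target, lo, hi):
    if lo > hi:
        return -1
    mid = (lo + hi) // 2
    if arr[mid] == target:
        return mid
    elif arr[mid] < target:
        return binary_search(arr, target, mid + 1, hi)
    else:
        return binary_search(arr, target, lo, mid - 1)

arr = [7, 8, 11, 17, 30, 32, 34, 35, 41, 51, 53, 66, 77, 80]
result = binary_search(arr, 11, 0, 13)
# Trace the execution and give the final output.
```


binary_search(arr, 11, 0, 13)
lo=0, hi=13, mid=6, arr[mid]=34
34 > 11, search left half
lo=0, hi=5, mid=2, arr[mid]=11
arr[2] == 11, found at index 2
= 2


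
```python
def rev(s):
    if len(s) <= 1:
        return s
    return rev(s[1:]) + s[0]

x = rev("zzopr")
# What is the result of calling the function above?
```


rev("zzopr")
= rev("zopr") + "z"
= rev("opr") + "z" + "z"
= rev("pr") + "o" + "z" + "z"
= rev("r") + "p" + "o" + "z" + "z"
= "r" + "p" + "o" + "z" + "z"
= "rpozz"
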